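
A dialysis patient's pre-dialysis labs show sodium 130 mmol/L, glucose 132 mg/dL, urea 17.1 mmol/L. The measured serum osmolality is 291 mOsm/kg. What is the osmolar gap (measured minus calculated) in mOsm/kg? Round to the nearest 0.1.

Calculated osmolality = 2·Na + glucose/18 + urea
= 2·130 + 132/18 + 17.1
= 260 + 7.33 + 17.10
= 284.43 mOsm/kg ≈ 284.4 mOsm/kg
Osmolar gap = measured − calculated = 291 − 284.4 = 6.6 mOsm/kg

6.6 mOsm/kg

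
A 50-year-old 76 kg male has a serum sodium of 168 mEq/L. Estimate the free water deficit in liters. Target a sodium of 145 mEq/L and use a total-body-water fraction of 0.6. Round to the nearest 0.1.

7.2 L

TBW = 0.6 · 76 = 45.6 L
Free water deficit = TBW · (Na/145 − 1)
= 45.6 · (168/145 − 1)
= 45.6 · 0.1586
= 7.23 L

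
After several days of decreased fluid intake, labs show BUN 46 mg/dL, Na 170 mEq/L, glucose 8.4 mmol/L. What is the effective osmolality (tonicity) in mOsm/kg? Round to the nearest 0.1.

Effective osmolality excludes urea (freely permeant across cell membranes):
2·Na + glucose
= 2·170 + 8.4
= 340 + 8.4
= 348.4 mOsm/kg

348.4 mOsm/kg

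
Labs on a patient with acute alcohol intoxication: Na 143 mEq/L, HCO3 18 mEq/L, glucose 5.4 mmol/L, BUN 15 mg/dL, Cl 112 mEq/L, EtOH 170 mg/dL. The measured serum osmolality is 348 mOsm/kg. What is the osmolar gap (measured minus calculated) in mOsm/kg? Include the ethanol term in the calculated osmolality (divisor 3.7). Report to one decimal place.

5.3 mOsm/kg

Calculated osmolality = 2·Na + glucose + BUN/2.8 + ethanol/3.7
= 2·143 + 5.4 + 15/2.8 + 170/3.7
= 286 + 5.40 + 5.36 + 45.95
= 342.71 mOsm/kg ≈ 342.7 mOsm/kg
Osmolar gap = measured − calculated = 348 − 342.7 = 5.3 mOsm/kg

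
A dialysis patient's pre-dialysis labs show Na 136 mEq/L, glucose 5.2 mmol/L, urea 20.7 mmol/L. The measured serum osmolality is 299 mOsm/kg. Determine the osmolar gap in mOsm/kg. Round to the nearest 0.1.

Calculated osmolality = 2·Na + glucose + urea
= 2·136 + 5.2 + 20.7
= 272 + 5.20 + 20.70
= 297.9 mOsm/kg ≈ 297.9 mOsm/kg
Osmolar gap = measured − calculated = 299 − 297.9 = 1.1 mOsm/kg

1.1 mOsm/kg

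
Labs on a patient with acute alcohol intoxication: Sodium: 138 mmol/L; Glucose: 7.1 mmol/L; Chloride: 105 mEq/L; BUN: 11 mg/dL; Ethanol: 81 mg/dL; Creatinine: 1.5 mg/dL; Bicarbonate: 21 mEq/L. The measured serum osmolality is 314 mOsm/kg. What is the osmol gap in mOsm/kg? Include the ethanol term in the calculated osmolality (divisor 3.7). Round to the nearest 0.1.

Calculated osmolality = 2·Na + glucose + BUN/2.8 + ethanol/3.7
= 2·138 + 7.1 + 11/2.8 + 81/3.7
= 276 + 7.10 + 3.93 + 21.89
= 308.92 mOsm/kg ≈ 308.9 mOsm/kg
Osmolar gap = measured − calculated = 314 − 308.9 = 5.1 mOsm/kg

5.1 mOsm/kg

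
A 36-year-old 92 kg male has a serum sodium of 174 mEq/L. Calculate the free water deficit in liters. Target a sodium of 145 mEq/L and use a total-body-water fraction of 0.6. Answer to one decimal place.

TBW = 0.6 · 92 = 55.2 L
Free water deficit = TBW · (Na/145 − 1)
= 55.2 · (174/145 − 1)
= 55.2 · 0.2
= 11.04 L

11.0 L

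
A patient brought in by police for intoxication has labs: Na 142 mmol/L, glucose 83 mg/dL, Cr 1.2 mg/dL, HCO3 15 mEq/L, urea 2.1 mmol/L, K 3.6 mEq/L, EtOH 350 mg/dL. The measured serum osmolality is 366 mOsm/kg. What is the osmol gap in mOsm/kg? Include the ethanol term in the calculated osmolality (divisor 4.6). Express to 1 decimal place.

Calculated osmolality = 2·Na + glucose/18 + urea + ethanol/4.6
= 2·142 + 83/18 + 2.1 + 350/4.6
= 284 + 4.61 + 2.10 + 76.09
= 366.8 mOsm/kg ≈ 366.8 mOsm/kg
Osmolar gap = measured − calculated = 366 − 366.8 = -0.8 mOsm/kg

-0.8 mOsm/kg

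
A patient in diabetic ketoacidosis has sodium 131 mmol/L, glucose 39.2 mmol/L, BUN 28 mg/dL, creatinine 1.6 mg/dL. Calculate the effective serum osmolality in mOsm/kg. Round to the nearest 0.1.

301.2 mOsm/kg

Effective osmolality excludes urea (freely permeant across cell membranes):
2·Na + glucose
= 2·131 + 39.2
= 262 + 39.2
= 301.2 mOsm/kg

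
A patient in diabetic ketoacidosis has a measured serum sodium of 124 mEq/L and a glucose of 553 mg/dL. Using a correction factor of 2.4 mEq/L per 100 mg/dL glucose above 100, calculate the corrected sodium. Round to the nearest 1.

135 mEq/L

Corrected Na = measured Na + 2.4 · (glucose − 100)/100
= 124 + 2.4 · (553 − 100)/100
= 124 + 10.9
= 134.9 mEq/L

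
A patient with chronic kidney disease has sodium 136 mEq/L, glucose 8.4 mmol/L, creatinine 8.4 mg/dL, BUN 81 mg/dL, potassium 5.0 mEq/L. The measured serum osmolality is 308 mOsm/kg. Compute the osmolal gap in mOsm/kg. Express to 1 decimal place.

-1.3 mOsm/kg

Calculated osmolality = 2·Na + glucose + BUN/2.8
= 2·136 + 8.4 + 81/2.8
= 272 + 8.40 + 28.93
= 309.33 mOsm/kg ≈ 309.3 mOsm/kg
Osmolar gap = measured − calculated = 308 − 309.3 = -1.3 mOsm/kg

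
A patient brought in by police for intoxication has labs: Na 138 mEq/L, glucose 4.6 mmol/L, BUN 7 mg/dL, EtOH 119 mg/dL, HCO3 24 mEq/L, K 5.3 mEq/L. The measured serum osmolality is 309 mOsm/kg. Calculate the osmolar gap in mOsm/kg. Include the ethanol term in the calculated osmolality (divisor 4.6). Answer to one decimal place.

Calculated osmolality = 2·Na + glucose + BUN/2.8 + ethanol/4.6
= 2·138 + 4.6 + 7/2.8 + 119/4.6
= 276 + 4.60 + 2.50 + 25.87
= 308.97 mOsm/kg ≈ 309.0 mOsm/kg
Osmolar gap = measured − calculated = 309 − 309.0 = 0.0 mOsm/kg

0.0 mOsm/kg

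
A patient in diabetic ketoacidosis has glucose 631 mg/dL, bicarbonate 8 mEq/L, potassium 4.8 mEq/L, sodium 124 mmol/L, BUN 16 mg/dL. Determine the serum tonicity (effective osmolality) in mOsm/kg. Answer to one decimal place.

Effective osmolality excludes urea (freely permeant across cell membranes):
2·Na + glucose/18
= 2·124 + 631/18
= 248 + 35.06
= 283.06 mOsm/kg

283.1 mOsm/kg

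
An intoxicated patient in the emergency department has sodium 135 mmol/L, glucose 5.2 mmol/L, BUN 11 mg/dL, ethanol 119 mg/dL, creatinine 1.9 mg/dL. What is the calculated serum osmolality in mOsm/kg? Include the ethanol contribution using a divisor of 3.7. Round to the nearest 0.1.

Calculated osmolality = 2·Na + glucose + BUN/2.8 + ethanol/3.7
= 2·135 + 5.2 + 11/2.8 + 119/3.7
= 270 + 5.20 + 3.93 + 32.16
= 311.29 mOsm/kg

311.3 mOsm/kg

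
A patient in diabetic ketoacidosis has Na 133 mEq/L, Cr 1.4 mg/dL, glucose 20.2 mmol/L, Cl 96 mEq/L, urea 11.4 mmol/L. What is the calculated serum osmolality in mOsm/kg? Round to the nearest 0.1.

297.6 mOsm/kg

Calculated osmolality = 2·Na + glucose + urea
= 2·133 + 20.2 + 11.4
= 266 + 20.20 + 11.40
= 297.6 mOsm/kg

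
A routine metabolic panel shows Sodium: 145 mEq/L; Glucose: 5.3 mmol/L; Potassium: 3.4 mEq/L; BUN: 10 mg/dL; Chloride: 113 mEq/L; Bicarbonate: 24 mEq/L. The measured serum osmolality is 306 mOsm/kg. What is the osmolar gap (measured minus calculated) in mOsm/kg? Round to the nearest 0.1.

7.1 mOsm/kg

Calculated osmolality = 2·Na + glucose + BUN/2.8
= 2·145 + 5.3 + 10/2.8
= 290 + 5.30 + 3.57
= 298.87 mOsm/kg ≈ 298.9 mOsm/kg
Osmolar gap = measured − calculated = 306 − 298.9 = 7.1 mOsm/kg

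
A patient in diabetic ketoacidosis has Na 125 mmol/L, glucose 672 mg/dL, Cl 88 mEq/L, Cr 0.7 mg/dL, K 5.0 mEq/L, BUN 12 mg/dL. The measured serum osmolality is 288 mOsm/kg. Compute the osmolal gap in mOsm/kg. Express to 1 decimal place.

-3.6 mOsm/kg

Calculated osmolality = 2·Na + glucose/18 + BUN/2.8
= 2·125 + 672/18 + 12/2.8
= 250 + 37.33 + 4.29
= 291.62 mOsm/kg ≈ 291.6 mOsm/kg
Osmolar gap = measured − calculated = 288 − 291.6 = -3.6 mOsm/kg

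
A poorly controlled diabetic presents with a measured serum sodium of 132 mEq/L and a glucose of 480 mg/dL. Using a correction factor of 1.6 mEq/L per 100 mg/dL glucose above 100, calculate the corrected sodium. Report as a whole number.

138 mEq/L

Corrected Na = measured Na + 1.6 · (glucose − 100)/100
= 132 + 1.6 · (480 − 100)/100
= 132 + 6.1
= 138.1 mEq/L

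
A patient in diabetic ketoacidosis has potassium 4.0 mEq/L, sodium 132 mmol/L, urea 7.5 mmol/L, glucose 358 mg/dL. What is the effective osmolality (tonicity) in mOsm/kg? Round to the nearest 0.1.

Effective osmolality excludes urea (freely permeant across cell membranes):
2·Na + glucose/18
= 2·132 + 358/18
= 264 + 19.89
= 283.89 mOsm/kg

283.9 mOsm/kg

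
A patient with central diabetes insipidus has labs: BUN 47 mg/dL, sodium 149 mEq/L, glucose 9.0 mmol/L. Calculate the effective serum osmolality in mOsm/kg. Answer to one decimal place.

307.0 mOsm/kg

Effective osmolality excludes urea (freely permeant across cell membranes):
2·Na + glucose
= 2·149 + 9
= 298 + 9
= 307 mOsm/kg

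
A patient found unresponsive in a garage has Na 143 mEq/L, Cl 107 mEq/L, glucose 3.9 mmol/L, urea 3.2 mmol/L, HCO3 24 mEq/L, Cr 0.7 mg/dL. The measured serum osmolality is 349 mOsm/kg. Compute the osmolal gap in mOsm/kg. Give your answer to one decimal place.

55.9 mOsm/kg

Calculated osmolality = 2·Na + glucose + urea
= 2·143 + 3.9 + 3.2
= 286 + 3.90 + 3.20
= 293.1 mOsm/kg ≈ 293.1 mOsm/kg
Osmolar gap = measured − calculated = 349 − 293.1 = 55.9 mOsm/kg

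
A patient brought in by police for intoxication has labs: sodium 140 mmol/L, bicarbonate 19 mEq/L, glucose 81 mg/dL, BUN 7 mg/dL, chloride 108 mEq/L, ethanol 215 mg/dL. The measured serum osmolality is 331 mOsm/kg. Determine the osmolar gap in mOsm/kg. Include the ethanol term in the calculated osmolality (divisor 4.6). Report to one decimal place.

Calculated osmolality = 2·Na + glucose/18 + BUN/2.8 + ethanol/4.6
= 2·140 + 81/18 + 7/2.8 + 215/4.6
= 280 + 4.50 + 2.50 + 46.74
= 333.74 mOsm/kg ≈ 333.7 mOsm/kg
Osmolar gap = measured − calculated = 331 − 333.7 = -2.7 mOsm/kg

-2.7 mOsm/kg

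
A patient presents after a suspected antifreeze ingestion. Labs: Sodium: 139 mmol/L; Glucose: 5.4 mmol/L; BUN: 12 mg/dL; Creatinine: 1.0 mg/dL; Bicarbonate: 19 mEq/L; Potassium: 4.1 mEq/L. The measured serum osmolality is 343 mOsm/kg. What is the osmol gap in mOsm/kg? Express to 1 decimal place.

55.3 mOsm/kg

Calculated osmolality = 2·Na + glucose + BUN/2.8
= 2·139 + 5.4 + 12/2.8
= 278 + 5.40 + 4.29
= 287.69 mOsm/kg ≈ 287.7 mOsm/kg
Osmolar gap = measured − calculated = 343 − 287.7 = 55.3 mOsm/kg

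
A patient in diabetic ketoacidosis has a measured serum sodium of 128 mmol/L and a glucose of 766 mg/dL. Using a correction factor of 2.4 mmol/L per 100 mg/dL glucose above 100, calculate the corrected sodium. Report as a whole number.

144 mmol/L

Corrected Na = measured Na + 2.4 · (glucose − 100)/100
= 128 + 2.4 · (766 − 100)/100
= 128 + 16
= 144 mmol/L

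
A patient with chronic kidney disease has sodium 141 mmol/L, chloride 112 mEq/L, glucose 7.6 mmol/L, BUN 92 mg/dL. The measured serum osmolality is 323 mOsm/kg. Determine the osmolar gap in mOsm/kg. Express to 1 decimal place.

Calculated osmolality = 2·Na + glucose + BUN/2.8
= 2·141 + 7.6 + 92/2.8
= 282 + 7.60 + 32.86
= 322.46 mOsm/kg ≈ 322.5 mOsm/kg
Osmolar gap = measured − calculated = 323 − 322.5 = 0.5 mOsm/kg

0.5 mOsm/kg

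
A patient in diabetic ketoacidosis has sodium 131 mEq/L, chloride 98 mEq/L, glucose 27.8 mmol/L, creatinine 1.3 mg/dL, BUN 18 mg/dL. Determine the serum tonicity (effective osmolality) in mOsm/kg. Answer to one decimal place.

Effective osmolality excludes urea (freely permeant across cell membranes):
2·Na + glucose
= 2·131 + 27.8
= 262 + 27.8
= 289.8 mOsm/kg

289.8 mOsm/kg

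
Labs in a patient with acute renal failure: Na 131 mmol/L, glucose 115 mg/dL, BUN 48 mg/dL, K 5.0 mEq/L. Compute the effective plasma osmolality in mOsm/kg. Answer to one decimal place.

268.4 mOsm/kg

Effective osmolality excludes urea (freely permeant across cell membranes):
2·Na + glucose/18
= 2·131 + 115/18
= 262 + 6.39
= 268.39 mOsm/kg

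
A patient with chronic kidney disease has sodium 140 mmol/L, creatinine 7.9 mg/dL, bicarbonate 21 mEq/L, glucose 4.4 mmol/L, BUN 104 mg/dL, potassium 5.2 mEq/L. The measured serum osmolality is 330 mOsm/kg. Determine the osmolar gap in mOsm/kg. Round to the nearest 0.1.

Calculated osmolality = 2·Na + glucose + BUN/2.8
= 2·140 + 4.4 + 104/2.8
= 280 + 4.40 + 37.14
= 321.54 mOsm/kg ≈ 321.5 mOsm/kg
Osmolar gap = measured − calculated = 330 − 321.5 = 8.5 mOsm/kg

8.5 mOsm/kg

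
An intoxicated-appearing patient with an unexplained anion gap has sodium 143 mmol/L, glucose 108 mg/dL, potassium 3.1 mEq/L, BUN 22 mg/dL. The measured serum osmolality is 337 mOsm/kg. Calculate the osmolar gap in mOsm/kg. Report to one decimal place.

37.1 mOsm/kg

Calculated osmolality = 2·Na + glucose/18 + BUN/2.8
= 2·143 + 108/18 + 22/2.8
= 286 + 6 + 7.86
= 299.86 mOsm/kg ≈ 299.9 mOsm/kg
Osmolar gap = measured − calculated = 337 − 299.9 = 37.1 mOsm/kg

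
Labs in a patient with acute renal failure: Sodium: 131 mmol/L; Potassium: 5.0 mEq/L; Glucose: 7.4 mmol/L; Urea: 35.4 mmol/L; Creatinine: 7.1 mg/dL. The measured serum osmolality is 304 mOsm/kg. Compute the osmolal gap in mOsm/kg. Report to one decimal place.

-0.8 mOsm/kg

Calculated osmolality = 2·Na + glucose + urea
= 2·131 + 7.4 + 35.4
= 262 + 7.40 + 35.40
= 304.8 mOsm/kg ≈ 304.8 mOsm/kg
Osmolar gap = measured − calculated = 304 − 304.8 = -0.8 mOsm/kg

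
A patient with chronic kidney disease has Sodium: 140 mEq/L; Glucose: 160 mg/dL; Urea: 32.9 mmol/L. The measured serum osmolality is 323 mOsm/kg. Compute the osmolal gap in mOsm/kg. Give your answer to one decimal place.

1.2 mOsm/kg

Calculated osmolality = 2·Na + glucose/18 + urea
= 2·140 + 160/18 + 32.9
= 280 + 8.89 + 32.90
= 321.79 mOsm/kg ≈ 321.8 mOsm/kg
Osmolar gap = measured − calculated = 323 − 321.8 = 1.2 mOsm/kg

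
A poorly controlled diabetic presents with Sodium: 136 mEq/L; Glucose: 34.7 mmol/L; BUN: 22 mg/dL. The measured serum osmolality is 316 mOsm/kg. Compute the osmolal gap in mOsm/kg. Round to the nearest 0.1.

Calculated osmolality = 2·Na + glucose + BUN/2.8
= 2·136 + 34.7 + 22/2.8
= 272 + 34.70 + 7.86
= 314.56 mOsm/kg ≈ 314.6 mOsm/kg
Osmolar gap = measured − calculated = 316 − 314.6 = 1.4 mOsm/kg

1.4 mOsm/kg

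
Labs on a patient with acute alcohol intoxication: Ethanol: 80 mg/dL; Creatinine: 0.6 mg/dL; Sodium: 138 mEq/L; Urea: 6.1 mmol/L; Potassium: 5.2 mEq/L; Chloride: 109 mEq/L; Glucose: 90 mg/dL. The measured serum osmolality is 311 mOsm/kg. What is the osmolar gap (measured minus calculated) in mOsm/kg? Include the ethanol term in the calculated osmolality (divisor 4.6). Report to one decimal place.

6.5 mOsm/kg

Calculated osmolality = 2·Na + glucose/18 + urea + ethanol/4.6
= 2·138 + 90/18 + 6.1 + 80/4.6
= 276 + 5 + 6.10 + 17.39
= 304.49 mOsm/kg ≈ 304.5 mOsm/kg
Osmolar gap = measured − calculated = 311 − 304.5 = 6.5 mOsm/kg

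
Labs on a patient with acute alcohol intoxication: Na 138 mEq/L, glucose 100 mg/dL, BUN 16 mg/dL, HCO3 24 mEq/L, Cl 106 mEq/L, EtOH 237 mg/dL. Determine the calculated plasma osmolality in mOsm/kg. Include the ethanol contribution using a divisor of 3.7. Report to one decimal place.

Calculated osmolality = 2·Na + glucose/18 + BUN/2.8 + ethanol/3.7
= 2·138 + 100/18 + 16/2.8 + 237/3.7
= 276 + 5.56 + 5.71 + 64.05
= 351.32 mOsm/kg

351.3 mOsm/kg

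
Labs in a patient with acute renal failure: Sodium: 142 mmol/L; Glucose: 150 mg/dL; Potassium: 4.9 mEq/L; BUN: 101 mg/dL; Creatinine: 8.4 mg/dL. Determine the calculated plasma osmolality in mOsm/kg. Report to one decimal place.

328.4 mOsm/kg

Calculated osmolality = 2·Na + glucose/18 + BUN/2.8
= 2·142 + 150/18 + 101/2.8
= 284 + 8.33 + 36.07
= 328.4 mOsm/kg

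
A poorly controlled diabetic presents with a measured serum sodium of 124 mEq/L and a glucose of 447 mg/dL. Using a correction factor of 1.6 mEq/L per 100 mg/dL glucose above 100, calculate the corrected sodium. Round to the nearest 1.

Corrected Na = measured Na + 1.6 · (glucose − 100)/100
= 124 + 1.6 · (447 − 100)/100
= 124 + 5.6
= 129.6 mEq/L

130 mEq/L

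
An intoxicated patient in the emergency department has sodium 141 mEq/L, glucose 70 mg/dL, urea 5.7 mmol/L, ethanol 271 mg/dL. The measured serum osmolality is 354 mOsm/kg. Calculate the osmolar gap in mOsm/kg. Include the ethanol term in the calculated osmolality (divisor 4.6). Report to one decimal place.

3.5 mOsm/kg

Calculated osmolality = 2·Na + glucose/18 + urea + ethanol/4.6
= 2·141 + 70/18 + 5.7 + 271/4.6
= 282 + 3.89 + 5.70 + 58.91
= 350.5 mOsm/kg ≈ 350.5 mOsm/kg
Osmolar gap = measured − calculated = 354 − 350.5 = 3.5 mOsm/kg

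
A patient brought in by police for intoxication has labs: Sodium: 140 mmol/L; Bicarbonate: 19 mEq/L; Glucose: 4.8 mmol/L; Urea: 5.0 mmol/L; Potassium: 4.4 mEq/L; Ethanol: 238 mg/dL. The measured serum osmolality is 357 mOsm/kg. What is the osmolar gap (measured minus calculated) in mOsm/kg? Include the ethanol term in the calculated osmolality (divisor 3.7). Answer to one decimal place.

Calculated osmolality = 2·Na + glucose + urea + ethanol/3.7
= 2·140 + 4.8 + 5 + 238/3.7
= 280 + 4.80 + 5 + 64.32
= 354.12 mOsm/kg ≈ 354.1 mOsm/kg
Osmolar gap = measured − calculated = 357 − 354.1 = 2.9 mOsm/kg

2.9 mOsm/kg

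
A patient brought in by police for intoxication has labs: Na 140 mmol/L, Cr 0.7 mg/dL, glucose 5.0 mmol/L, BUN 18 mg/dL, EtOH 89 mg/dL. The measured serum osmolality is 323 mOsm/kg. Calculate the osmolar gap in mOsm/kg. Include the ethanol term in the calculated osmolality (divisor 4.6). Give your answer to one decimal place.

12.2 mOsm/kg

Calculated osmolality = 2·Na + glucose + BUN/2.8 + ethanol/4.6
= 2·140 + 5 + 18/2.8 + 89/4.6
= 280 + 5 + 6.43 + 19.35
= 310.78 mOsm/kg ≈ 310.8 mOsm/kg
Osmolar gap = measured − calculated = 323 − 310.8 = 12.2 mOsm/kg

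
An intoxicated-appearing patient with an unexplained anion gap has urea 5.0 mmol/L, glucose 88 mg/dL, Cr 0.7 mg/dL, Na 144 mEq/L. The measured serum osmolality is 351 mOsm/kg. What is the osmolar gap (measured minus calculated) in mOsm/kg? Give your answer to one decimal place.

53.1 mOsm/kg

Calculated osmolality = 2·Na + glucose/18 + urea
= 2·144 + 88/18 + 5
= 288 + 4.89 + 5
= 297.89 mOsm/kg ≈ 297.9 mOsm/kg
Osmolar gap = measured − calculated = 351 − 297.9 = 53.1 mOsm/kg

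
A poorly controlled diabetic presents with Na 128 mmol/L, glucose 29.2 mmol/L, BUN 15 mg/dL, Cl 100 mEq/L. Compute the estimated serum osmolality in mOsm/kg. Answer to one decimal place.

Calculated osmolality = 2·Na + glucose + BUN/2.8
= 2·128 + 29.2 + 15/2.8
= 256 + 29.20 + 5.36
= 290.56 mOsm/kg

290.6 mOsm/kg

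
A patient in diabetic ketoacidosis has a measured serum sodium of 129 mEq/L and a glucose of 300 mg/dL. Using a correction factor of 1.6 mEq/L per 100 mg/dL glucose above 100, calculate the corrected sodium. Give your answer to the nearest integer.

132 mEq/L

Corrected Na = measured Na + 1.6 · (glucose − 100)/100
= 129 + 1.6 · (300 − 100)/100
= 129 + 3.2
= 132.2 mEq/L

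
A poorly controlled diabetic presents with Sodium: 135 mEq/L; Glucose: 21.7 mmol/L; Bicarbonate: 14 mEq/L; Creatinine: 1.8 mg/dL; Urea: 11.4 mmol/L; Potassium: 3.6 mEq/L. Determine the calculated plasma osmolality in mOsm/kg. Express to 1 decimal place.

303.1 mOsm/kg

Calculated osmolality = 2·Na + glucose + urea
= 2·135 + 21.7 + 11.4
= 270 + 21.70 + 11.40
= 303.1 mOsm/kg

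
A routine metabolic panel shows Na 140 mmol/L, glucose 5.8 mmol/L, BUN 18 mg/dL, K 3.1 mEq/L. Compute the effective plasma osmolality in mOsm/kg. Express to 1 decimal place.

Effective osmolality excludes urea (freely permeant across cell membranes):
2·Na + glucose
= 2·140 + 5.8
= 280 + 5.8
= 285.8 mOsm/kg

285.8 mOsm/kg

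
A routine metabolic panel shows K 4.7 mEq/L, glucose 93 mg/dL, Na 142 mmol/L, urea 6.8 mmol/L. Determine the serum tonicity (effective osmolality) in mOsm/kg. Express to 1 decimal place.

Effective osmolality excludes urea (freely permeant across cell membranes):
2·Na + glucose/18
= 2·142 + 93/18
= 284 + 5.17
= 289.17 mOsm/kg

289.2 mOsm/kg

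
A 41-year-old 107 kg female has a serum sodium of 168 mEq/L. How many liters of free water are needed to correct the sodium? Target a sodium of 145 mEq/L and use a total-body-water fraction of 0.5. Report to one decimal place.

TBW = 0.5 · 107 = 53.5 L
Free water deficit = TBW · (Na/145 − 1)
= 53.5 · (168/145 − 1)
= 53.5 · 0.1586
= 8.49 L

8.5 L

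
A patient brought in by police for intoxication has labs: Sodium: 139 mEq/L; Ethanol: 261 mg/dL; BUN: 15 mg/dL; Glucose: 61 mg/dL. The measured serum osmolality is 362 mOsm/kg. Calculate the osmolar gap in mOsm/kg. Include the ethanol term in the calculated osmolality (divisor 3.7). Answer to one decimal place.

4.7 mOsm/kg

Calculated osmolality = 2·Na + glucose/18 + BUN/2.8 + ethanol/3.7
= 2·139 + 61/18 + 15/2.8 + 261/3.7
= 278 + 3.39 + 5.36 + 70.54
= 357.29 mOsm/kg ≈ 357.3 mOsm/kg
Osmolar gap = measured − calculated = 362 − 357.3 = 4.7 mOsm/kg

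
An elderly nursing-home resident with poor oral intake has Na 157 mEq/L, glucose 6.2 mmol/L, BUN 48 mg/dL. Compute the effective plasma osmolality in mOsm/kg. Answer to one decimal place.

320.2 mOsm/kg

Effective osmolality excludes urea (freely permeant across cell membranes):
2·Na + glucose
= 2·157 + 6.2
= 314 + 6.2
= 320.2 mOsm/kg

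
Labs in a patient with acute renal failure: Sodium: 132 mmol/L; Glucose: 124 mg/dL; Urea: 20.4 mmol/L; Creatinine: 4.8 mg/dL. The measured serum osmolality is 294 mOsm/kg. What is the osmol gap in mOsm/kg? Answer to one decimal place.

Calculated osmolality = 2·Na + glucose/18 + urea
= 2·132 + 124/18 + 20.4
= 264 + 6.89 + 20.40
= 291.29 mOsm/kg ≈ 291.3 mOsm/kg
Osmolar gap = measured − calculated = 294 − 291.3 = 2.7 mOsm/kg

2.7 mOsm/kg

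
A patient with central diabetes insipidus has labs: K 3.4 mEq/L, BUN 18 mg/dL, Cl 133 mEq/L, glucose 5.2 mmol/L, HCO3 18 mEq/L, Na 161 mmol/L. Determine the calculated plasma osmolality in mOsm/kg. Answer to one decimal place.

Calculated osmolality = 2·Na + glucose + BUN/2.8
= 2·161 + 5.2 + 18/2.8
= 322 + 5.20 + 6.43
= 333.63 mOsm/kg

333.6 mOsm/kg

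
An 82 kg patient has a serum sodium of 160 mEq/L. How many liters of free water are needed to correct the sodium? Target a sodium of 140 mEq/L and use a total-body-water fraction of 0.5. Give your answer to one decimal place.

5.9 L

TBW = 0.5 · 82 = 41 L
Free water deficit = TBW · (Na/140 − 1)
= 41 · (160/140 − 1)
= 41 · 0.1429
= 5.86 L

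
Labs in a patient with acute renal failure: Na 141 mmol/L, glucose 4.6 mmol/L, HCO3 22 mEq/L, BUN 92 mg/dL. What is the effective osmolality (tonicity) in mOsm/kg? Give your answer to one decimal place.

Effective osmolality excludes urea (freely permeant across cell membranes):
2·Na + glucose
= 2·141 + 4.6
= 282 + 4.6
= 286.6 mOsm/kg

286.6 mOsm/kg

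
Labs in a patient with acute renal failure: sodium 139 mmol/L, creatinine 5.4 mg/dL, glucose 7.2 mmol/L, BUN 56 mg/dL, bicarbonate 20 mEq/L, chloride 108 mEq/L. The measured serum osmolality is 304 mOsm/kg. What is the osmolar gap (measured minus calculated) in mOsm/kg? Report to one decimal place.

-1.2 mOsm/kg

Calculated osmolality = 2·Na + glucose + BUN/2.8
= 2·139 + 7.2 + 56/2.8
= 278 + 7.20 + 20
= 305.2 mOsm/kg ≈ 305.2 mOsm/kg
Osmolar gap = measured − calculated = 304 − 305.2 = -1.2 mOsm/kg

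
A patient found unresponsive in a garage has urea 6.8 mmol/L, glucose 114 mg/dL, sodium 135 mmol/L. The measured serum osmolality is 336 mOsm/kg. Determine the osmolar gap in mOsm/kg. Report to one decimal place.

Calculated osmolality = 2·Na + glucose/18 + urea
= 2·135 + 114/18 + 6.8
= 270 + 6.33 + 6.80
= 283.13 mOsm/kg ≈ 283.1 mOsm/kg
Osmolar gap = measured − calculated = 336 − 283.1 = 52.9 mOsm/kg

52.9 mOsm/kg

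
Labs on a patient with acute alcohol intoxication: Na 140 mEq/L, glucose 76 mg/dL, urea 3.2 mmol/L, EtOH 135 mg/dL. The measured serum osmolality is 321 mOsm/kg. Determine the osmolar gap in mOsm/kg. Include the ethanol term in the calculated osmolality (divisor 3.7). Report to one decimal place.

Calculated osmolality = 2·Na + glucose/18 + urea + ethanol/3.7
= 2·140 + 76/18 + 3.2 + 135/3.7
= 280 + 4.22 + 3.20 + 36.49
= 323.91 mOsm/kg ≈ 323.9 mOsm/kg
Osmolar gap = measured − calculated = 321 − 323.9 = -2.9 mOsm/kg

-2.9 mOsm/kg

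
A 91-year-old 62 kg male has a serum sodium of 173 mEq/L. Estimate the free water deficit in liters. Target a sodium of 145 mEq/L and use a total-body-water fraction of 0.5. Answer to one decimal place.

TBW = 0.5 · 62 = 31 L
Free water deficit = TBW · (Na/145 − 1)
= 31 · (173/145 − 1)
= 31 · 0.1931
= 5.99 L

6.0 L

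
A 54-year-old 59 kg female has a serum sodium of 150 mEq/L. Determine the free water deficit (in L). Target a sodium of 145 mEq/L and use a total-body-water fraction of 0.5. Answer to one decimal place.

1.0 L

TBW = 0.5 · 59 = 29.5 L
Free water deficit = TBW · (Na/145 − 1)
= 29.5 · (150/145 − 1)
= 29.5 · 0.0345
= 1.02 L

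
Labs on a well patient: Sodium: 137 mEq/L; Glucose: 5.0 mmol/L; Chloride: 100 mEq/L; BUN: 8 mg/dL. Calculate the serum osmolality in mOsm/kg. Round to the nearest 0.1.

Calculated osmolality = 2·Na + glucose + BUN/2.8
= 2·137 + 5 + 8/2.8
= 274 + 5 + 2.86
= 281.86 mOsm/kg

281.9 mOsm/kg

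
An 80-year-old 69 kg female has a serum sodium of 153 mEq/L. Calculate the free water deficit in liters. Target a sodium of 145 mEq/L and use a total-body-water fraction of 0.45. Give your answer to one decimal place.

1.7 L

TBW = 0.45 · 69 = 31.05 L
Free water deficit = TBW · (Na/145 − 1)
= 31.05 · (153/145 − 1)
= 31.05 · 0.0552
= 1.71 L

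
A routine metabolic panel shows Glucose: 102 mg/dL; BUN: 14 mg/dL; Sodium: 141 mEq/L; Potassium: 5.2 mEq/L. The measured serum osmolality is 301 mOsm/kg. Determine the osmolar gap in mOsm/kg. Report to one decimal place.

8.3 mOsm/kg

Calculated osmolality = 2·Na + glucose/18 + BUN/2.8
= 2·141 + 102/18 + 14/2.8
= 282 + 5.67 + 5
= 292.67 mOsm/kg ≈ 292.7 mOsm/kg
Osmolar gap = measured − calculated = 301 − 292.7 = 8.3 mOsm/kg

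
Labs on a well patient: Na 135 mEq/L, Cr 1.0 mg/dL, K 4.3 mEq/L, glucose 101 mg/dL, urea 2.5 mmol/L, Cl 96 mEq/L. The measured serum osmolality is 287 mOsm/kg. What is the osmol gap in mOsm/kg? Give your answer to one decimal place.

8.9 mOsm/kg

Calculated osmolality = 2·Na + glucose/18 + urea
= 2·135 + 101/18 + 2.5
= 270 + 5.61 + 2.50
= 278.11 mOsm/kg ≈ 278.1 mOsm/kg
Osmolar gap = measured − calculated = 287 − 278.1 = 8.9 mOsm/kg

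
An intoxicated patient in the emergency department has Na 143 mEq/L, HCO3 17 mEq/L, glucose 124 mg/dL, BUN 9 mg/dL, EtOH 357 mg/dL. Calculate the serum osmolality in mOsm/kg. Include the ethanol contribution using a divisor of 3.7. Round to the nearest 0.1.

Calculated osmolality = 2·Na + glucose/18 + BUN/2.8 + ethanol/3.7
= 2·143 + 124/18 + 9/2.8 + 357/3.7
= 286 + 6.89 + 3.21 + 96.49
= 392.59 mOsm/kg

392.6 mOsm/kg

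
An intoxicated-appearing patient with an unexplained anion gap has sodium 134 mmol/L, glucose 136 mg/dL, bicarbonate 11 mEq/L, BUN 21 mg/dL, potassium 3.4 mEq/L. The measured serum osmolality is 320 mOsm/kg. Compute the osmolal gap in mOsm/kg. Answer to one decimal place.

Calculated osmolality = 2·Na + glucose/18 + BUN/2.8
= 2·134 + 136/18 + 21/2.8
= 268 + 7.56 + 7.50
= 283.06 mOsm/kg ≈ 283.1 mOsm/kg
Osmolar gap = measured − calculated = 320 − 283.1 = 36.9 mOsm/kg

36.9 mOsm/kg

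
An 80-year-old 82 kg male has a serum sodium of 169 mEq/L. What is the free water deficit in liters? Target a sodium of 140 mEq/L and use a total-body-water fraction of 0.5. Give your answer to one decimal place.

8.5 L

TBW = 0.5 · 82 = 41 L
Free water deficit = TBW · (Na/140 − 1)
= 41 · (169/140 − 1)
= 41 · 0.2071
= 8.49 L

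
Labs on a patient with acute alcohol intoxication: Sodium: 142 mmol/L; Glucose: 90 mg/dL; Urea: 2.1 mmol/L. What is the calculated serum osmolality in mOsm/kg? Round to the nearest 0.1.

Calculated osmolality = 2·Na + glucose/18 + urea
= 2·142 + 90/18 + 2.1
= 284 + 5 + 2.10
= 291.1 mOsm/kg

291.1 mOsm/kg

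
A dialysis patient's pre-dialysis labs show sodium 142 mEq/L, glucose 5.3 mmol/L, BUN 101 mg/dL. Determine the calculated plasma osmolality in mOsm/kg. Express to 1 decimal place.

325.4 mOsm/kg

Calculated osmolality = 2·Na + glucose + BUN/2.8
= 2·142 + 5.3 + 101/2.8
= 284 + 5.30 + 36.07
= 325.37 mOsm/kg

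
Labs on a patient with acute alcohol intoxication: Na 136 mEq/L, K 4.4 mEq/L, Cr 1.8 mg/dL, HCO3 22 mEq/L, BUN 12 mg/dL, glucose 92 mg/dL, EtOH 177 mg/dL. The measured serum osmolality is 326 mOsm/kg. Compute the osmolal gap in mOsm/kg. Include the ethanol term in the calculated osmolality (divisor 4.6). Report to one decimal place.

Calculated osmolality = 2·Na + glucose/18 + BUN/2.8 + ethanol/4.6
= 2·136 + 92/18 + 12/2.8 + 177/4.6
= 272 + 5.11 + 4.29 + 38.48
= 319.88 mOsm/kg ≈ 319.9 mOsm/kg
Osmolar gap = measured − calculated = 326 − 319.9 = 6.1 mOsm/kg

6.1 mOsm/kg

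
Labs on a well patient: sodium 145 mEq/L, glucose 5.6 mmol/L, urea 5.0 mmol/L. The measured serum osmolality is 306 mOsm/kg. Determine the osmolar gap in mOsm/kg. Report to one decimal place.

Calculated osmolality = 2·Na + glucose + urea
= 2·145 + 5.6 + 5
= 290 + 5.60 + 5
= 300.6 mOsm/kg ≈ 300.6 mOsm/kg
Osmolar gap = measured − calculated = 306 − 300.6 = 5.4 mOsm/kg

5.4 mOsm/kg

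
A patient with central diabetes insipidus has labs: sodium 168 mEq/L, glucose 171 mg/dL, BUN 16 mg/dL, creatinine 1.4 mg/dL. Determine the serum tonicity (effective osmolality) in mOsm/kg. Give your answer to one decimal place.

345.5 mOsm/kg

Effective osmolality excludes urea (freely permeant across cell membranes):
2·Na + glucose/18
= 2·168 + 171/18
= 336 + 9.5
= 345.5 mOsm/kg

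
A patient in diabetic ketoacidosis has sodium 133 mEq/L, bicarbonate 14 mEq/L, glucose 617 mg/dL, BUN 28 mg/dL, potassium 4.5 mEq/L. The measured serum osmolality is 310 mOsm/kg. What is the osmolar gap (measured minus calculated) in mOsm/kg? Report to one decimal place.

Calculated osmolality = 2·Na + glucose/18 + BUN/2.8
= 2·133 + 617/18 + 28/2.8
= 266 + 34.28 + 10
= 310.28 mOsm/kg ≈ 310.3 mOsm/kg
Osmolar gap = measured − calculated = 310 − 310.3 = -0.3 mOsm/kg

-0.3 mOsm/kg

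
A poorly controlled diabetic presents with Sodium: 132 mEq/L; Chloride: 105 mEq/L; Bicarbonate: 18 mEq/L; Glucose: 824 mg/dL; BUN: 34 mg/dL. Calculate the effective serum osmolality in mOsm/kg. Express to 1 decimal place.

Effective osmolality excludes urea (freely permeant across cell membranes):
2·Na + glucose/18
= 2·132 + 824/18
= 264 + 45.78
= 309.78 mOsm/kg

309.8 mOsm/kg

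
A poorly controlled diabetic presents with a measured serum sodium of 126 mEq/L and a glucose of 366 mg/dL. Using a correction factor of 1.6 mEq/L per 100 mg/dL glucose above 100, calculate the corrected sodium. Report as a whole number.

Corrected Na = measured Na + 1.6 · (glucose − 100)/100
= 126 + 1.6 · (366 − 100)/100
= 126 + 4.3
= 130.3 mEq/L

130 mEq/L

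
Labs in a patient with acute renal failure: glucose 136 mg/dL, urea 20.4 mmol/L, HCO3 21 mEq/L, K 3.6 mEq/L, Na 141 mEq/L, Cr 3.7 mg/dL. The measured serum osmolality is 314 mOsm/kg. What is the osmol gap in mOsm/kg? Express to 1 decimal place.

Calculated osmolality = 2·Na + glucose/18 + urea
= 2·141 + 136/18 + 20.4
= 282 + 7.56 + 20.40
= 309.96 mOsm/kg ≈ 310.0 mOsm/kg
Osmolar gap = measured − calculated = 314 − 310.0 = 4.0 mOsm/kg

4.0 mOsm/kg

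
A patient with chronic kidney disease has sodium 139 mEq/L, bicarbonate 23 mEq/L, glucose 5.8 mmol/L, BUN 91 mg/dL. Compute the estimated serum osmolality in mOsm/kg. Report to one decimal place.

Calculated osmolality = 2·Na + glucose + BUN/2.8
= 2·139 + 5.8 + 91/2.8
= 278 + 5.80 + 32.50
= 316.3 mOsm/kg

316.3 mOsm/kg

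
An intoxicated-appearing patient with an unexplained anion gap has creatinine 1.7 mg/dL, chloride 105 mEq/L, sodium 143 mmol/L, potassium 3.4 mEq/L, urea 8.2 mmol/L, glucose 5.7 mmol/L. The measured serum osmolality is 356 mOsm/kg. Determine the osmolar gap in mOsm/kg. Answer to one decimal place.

56.1 mOsm/kg

Calculated osmolality = 2·Na + glucose + urea
= 2·143 + 5.7 + 8.2
= 286 + 5.70 + 8.20
= 299.9 mOsm/kg ≈ 299.9 mOsm/kg
Osmolar gap = measured − calculated = 356 − 299.9 = 56.1 mOsm/kg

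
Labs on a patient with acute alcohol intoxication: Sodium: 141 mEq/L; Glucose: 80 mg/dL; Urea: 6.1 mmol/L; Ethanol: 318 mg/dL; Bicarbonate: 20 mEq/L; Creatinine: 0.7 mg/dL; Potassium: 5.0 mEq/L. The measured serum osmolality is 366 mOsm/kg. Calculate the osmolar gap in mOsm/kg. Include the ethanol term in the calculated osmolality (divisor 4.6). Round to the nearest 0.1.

Calculated osmolality = 2·Na + glucose/18 + urea + ethanol/4.6
= 2·141 + 80/18 + 6.1 + 318/4.6
= 282 + 4.44 + 6.10 + 69.13
= 361.67 mOsm/kg ≈ 361.7 mOsm/kg
Osmolar gap = measured − calculated = 366 − 361.7 = 4.3 mOsm/kg

4.3 mOsm/kg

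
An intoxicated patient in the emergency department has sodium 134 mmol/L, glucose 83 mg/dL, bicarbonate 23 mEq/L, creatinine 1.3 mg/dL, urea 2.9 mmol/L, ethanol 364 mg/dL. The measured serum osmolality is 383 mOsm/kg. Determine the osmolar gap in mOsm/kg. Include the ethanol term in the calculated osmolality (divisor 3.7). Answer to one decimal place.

9.1 mOsm/kg

Calculated osmolality = 2·Na + glucose/18 + urea + ethanol/3.7
= 2·134 + 83/18 + 2.9 + 364/3.7
= 268 + 4.61 + 2.90 + 98.38
= 373.89 mOsm/kg ≈ 373.9 mOsm/kg
Osmolar gap = measured − calculated = 383 − 373.9 = 9.1 mOsm/kg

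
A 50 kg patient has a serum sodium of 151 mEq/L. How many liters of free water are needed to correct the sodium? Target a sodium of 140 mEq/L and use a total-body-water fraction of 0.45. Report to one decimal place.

1.8 L

TBW = 0.45 · 50 = 22.5 L
Free water deficit = TBW · (Na/140 − 1)
= 22.5 · (151/140 − 1)
= 22.5 · 0.0786
= 1.77 L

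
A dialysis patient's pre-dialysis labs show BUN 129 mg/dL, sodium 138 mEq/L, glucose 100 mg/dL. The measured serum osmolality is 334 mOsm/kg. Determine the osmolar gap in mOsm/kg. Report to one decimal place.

Calculated osmolality = 2·Na + glucose/18 + BUN/2.8
= 2·138 + 100/18 + 129/2.8
= 276 + 5.56 + 46.07
= 327.63 mOsm/kg ≈ 327.6 mOsm/kg
Osmolar gap = measured − calculated = 334 − 327.6 = 6.4 mOsm/kg

6.4 mOsm/kg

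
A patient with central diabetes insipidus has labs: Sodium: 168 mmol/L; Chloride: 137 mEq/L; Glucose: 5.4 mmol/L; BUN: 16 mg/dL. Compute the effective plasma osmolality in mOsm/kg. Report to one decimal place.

Effective osmolality excludes urea (freely permeant across cell membranes):
2·Na + glucose
= 2·168 + 5.4
= 336 + 5.4
= 341.4 mOsm/kg

341.4 mOsm/kg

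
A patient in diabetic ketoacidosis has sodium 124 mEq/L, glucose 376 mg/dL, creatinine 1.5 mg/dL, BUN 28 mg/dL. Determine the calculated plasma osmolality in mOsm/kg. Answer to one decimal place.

278.9 mOsm/kg

Calculated osmolality = 2·Na + glucose/18 + BUN/2.8
= 2·124 + 376/18 + 28/2.8
= 248 + 20.89 + 10
= 278.89 mOsm/kg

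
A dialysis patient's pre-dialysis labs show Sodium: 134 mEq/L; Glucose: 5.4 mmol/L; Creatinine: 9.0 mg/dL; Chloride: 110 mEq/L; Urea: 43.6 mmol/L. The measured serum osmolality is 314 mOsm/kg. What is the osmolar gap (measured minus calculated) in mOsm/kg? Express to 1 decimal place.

Calculated osmolality = 2·Na + glucose + urea
= 2·134 + 5.4 + 43.6
= 268 + 5.40 + 43.60
= 317 mOsm/kg ≈ 317.0 mOsm/kg
Osmolar gap = measured − calculated = 314 − 317.0 = -3.0 mOsm/kg

-3.0 mOsm/kg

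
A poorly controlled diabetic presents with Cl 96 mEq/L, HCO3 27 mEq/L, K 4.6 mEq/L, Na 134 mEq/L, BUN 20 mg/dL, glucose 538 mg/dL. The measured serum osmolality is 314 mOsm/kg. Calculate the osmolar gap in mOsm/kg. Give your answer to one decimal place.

Calculated osmolality = 2·Na + glucose/18 + BUN/2.8
= 2·134 + 538/18 + 20/2.8
= 268 + 29.89 + 7.14
= 305.03 mOsm/kg ≈ 305.0 mOsm/kg
Osmolar gap = measured − calculated = 314 − 305.0 = 9.0 mOsm/kg

9.0 mOsm/kg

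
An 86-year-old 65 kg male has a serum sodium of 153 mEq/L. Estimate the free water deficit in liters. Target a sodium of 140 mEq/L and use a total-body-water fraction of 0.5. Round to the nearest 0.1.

3.0 L

TBW = 0.5 · 65 = 32.5 L
Free water deficit = TBW · (Na/140 − 1)
= 32.5 · (153/140 − 1)
= 32.5 · 0.0929
= 3.02 L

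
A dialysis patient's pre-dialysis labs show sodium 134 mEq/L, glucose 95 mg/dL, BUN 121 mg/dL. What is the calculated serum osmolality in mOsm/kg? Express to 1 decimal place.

316.5 mOsm/kg

Calculated osmolality = 2·Na + glucose/18 + BUN/2.8
= 2·134 + 95/18 + 121/2.8
= 268 + 5.28 + 43.21
= 316.49 mOsm/kg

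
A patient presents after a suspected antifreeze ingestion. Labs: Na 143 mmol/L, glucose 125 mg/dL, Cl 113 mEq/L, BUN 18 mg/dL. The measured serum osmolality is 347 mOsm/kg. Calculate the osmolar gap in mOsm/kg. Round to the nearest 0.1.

47.6 mOsm/kg

Calculated osmolality = 2·Na + glucose/18 + BUN/2.8
= 2·143 + 125/18 + 18/2.8
= 286 + 6.94 + 6.43
= 299.37 mOsm/kg ≈ 299.4 mOsm/kg
Osmolar gap = measured − calculated = 347 − 299.4 = 47.6 mOsm/kg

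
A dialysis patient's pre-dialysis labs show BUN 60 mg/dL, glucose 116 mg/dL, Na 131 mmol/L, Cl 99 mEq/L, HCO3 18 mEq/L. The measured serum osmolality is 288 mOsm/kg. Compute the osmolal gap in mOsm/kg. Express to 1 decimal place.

-1.9 mOsm/kg

Calculated osmolality = 2·Na + glucose/18 + BUN/2.8
= 2·131 + 116/18 + 60/2.8
= 262 + 6.44 + 21.43
= 289.87 mOsm/kg ≈ 289.9 mOsm/kg
Osmolar gap = measured − calculated = 288 − 289.9 = -1.9 mOsm/kg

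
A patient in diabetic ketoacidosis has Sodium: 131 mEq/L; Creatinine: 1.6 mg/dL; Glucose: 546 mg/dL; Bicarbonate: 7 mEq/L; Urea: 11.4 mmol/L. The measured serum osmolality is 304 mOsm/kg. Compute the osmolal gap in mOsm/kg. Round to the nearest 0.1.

Calculated osmolality = 2·Na + glucose/18 + urea
= 2·131 + 546/18 + 11.4
= 262 + 30.33 + 11.40
= 303.73 mOsm/kg ≈ 303.7 mOsm/kg
Osmolar gap = measured − calculated = 304 − 303.7 = 0.3 mOsm/kg

0.3 mOsm/kg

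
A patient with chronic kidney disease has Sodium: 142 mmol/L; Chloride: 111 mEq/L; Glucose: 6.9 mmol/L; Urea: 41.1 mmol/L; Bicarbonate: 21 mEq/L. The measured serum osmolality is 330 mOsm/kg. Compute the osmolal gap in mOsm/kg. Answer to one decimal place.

Calculated osmolality = 2·Na + glucose + urea
= 2·142 + 6.9 + 41.1
= 284 + 6.90 + 41.10
= 332 mOsm/kg ≈ 332.0 mOsm/kg
Osmolar gap = measured − calculated = 330 − 332.0 = -2.0 mOsm/kg

-2.0 mOsm/kg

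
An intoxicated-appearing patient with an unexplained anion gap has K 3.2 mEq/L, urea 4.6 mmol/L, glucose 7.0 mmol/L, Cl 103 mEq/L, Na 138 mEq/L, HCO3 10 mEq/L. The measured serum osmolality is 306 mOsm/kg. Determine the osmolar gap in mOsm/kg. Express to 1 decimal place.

18.4 mOsm/kg

Calculated osmolality = 2·Na + glucose + urea
= 2·138 + 7 + 4.6
= 276 + 7 + 4.60
= 287.6 mOsm/kg ≈ 287.6 mOsm/kg
Osmolar gap = measured − calculated = 306 − 287.6 = 18.4 mOsm/kg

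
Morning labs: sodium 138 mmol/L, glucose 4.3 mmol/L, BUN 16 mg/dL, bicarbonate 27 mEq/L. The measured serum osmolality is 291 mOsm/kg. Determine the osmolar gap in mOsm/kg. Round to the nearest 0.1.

Calculated osmolality = 2·Na + glucose + BUN/2.8
= 2·138 + 4.3 + 16/2.8
= 276 + 4.30 + 5.71
= 286.01 mOsm/kg ≈ 286.0 mOsm/kg
Osmolar gap = measured − calculated = 291 − 286.0 = 5.0 mOsm/kg

5.0 mOsm/kg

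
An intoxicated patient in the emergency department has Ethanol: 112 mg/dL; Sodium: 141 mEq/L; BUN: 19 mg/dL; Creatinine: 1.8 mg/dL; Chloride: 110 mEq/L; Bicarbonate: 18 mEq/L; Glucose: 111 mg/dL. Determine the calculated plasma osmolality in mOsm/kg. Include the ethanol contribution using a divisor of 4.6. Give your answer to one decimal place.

Calculated osmolality = 2·Na + glucose/18 + BUN/2.8 + ethanol/4.6
= 2·141 + 111/18 + 19/2.8 + 112/4.6
= 282 + 6.17 + 6.79 + 24.35
= 319.31 mOsm/kg

319.3 mOsm/kg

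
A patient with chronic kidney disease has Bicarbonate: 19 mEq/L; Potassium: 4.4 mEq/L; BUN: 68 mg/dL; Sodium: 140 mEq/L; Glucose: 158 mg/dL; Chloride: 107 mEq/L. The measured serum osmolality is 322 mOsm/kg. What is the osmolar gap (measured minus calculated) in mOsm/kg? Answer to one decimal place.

8.9 mOsm/kg

Calculated osmolality = 2·Na + glucose/18 + BUN/2.8
= 2·140 + 158/18 + 68/2.8
= 280 + 8.78 + 24.29
= 313.07 mOsm/kg ≈ 313.1 mOsm/kg
Osmolar gap = measured − calculated = 322 − 313.1 = 8.9 mOsm/kg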